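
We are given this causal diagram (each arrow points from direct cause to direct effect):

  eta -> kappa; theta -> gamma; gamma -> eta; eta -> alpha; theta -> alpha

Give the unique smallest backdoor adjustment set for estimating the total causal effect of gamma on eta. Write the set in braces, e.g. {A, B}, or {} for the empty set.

{}

Variables eligible for adjustment (non-descendants of gamma, excluding gamma and eta): {theta}.
Backdoor paths from gamma to eta:
  P1: gamma <- theta -> alpha <- eta
Each backdoor path contains an unconditioned collider, so every path is already blocked with the empty conditioning set:
  P1: blocked at collider alpha (neither it nor any descendant is in the conditioning set).
The empty set is therefore the unique smallest valid set.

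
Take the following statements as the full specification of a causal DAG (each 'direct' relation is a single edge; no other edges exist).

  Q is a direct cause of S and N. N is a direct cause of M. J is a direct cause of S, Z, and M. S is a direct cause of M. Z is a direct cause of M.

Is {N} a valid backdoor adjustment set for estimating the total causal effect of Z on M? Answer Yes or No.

No

Backdoor paths from Z to M (paths whose first edge points into Z):
  P1: Z <- J -> S <- Q -> N -> M
  P2: Z <- J -> S -> M
  P3: Z <- J -> M
Condition 1 (no descendant of Z in the set): holds — descendants of Z are {M}; none are in {N}.
Condition 2 (every backdoor path blocked by {N}):
  P1: blocked at collider S (neither it nor any descendant is in the conditioning set).
  P2: open — no interior node is in the conditioning set.
  P3: open — no interior node is in the conditioning set.
{N} does not satisfy the backdoor criterion.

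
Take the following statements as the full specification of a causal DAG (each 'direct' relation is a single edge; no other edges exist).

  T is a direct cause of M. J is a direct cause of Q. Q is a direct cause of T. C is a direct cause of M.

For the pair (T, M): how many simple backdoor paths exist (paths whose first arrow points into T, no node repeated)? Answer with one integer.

0

A backdoor path from T to M is any simple undirected path whose first edge points into T (i.e. leaves T via a parent).
Parents of T: {Q}.
No simple path from any parent of T reaches M without revisiting T, so there are no backdoor paths.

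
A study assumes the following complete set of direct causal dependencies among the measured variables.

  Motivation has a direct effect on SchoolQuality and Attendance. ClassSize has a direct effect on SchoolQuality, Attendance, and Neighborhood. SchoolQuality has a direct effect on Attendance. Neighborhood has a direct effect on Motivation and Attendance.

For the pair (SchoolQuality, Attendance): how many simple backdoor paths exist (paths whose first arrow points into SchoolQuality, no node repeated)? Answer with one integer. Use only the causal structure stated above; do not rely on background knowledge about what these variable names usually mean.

6

A backdoor path from SchoolQuality to Attendance is any simple undirected path whose first edge points into SchoolQuality (i.e. leaves SchoolQuality via a parent).
Parents of SchoolQuality: {ClassSize, Motivation}.
Enumerating:
  P1: SchoolQuality <- ClassSize -> Neighborhood -> Motivation -> Attendance
  P2: SchoolQuality <- ClassSize -> Neighborhood -> Attendance
  P3: SchoolQuality <- ClassSize -> Attendance
  P4: SchoolQuality <- Motivation <- Neighborhood <- ClassSize -> Attendance
  P5: SchoolQuality <- Motivation <- Neighborhood -> Attendance
  P6: SchoolQuality <- Motivation -> Attendance
That exhausts the simple backdoor paths. Count: 6.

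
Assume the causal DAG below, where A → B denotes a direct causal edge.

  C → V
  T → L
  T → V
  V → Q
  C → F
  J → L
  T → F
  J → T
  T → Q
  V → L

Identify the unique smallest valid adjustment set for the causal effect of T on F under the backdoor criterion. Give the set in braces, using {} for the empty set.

Variables eligible for adjustment (non-descendants of T, excluding T and F): {C, J}.
Backdoor paths from T to F:
  P1: T <- J -> L <- V <- C -> F
Each backdoor path contains an unconditioned collider, so every path is already blocked with the empty conditioning set:
  P1: blocked at collider L (neither it nor any descendant is in the conditioning set).
The empty set is therefore the unique smallest valid set.

{}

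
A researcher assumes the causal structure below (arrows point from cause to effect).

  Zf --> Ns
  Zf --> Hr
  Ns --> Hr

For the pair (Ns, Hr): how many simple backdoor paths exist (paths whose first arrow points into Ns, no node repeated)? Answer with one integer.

1

A backdoor path from Ns to Hr is any simple undirected path whose first edge points into Ns (i.e. leaves Ns via a parent).
Parents of Ns: {Zf}.
Enumerating:
  P1: Ns <- Zf -> Hr
That exhausts the simple backdoor paths. Count: 1.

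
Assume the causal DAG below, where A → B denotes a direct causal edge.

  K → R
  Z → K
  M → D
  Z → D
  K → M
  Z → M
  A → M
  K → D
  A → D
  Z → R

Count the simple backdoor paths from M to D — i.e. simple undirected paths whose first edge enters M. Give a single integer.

7

A backdoor path from M to D is any simple undirected path whose first edge points into M (i.e. leaves M via a parent).
Parents of M: {A, K, Z}.
Enumerating:
  P1: M <- Z -> K -> D
  P2: M <- Z -> D
  P3: M <- Z -> R <- K -> D
  P4: M <- A -> D
  P5: M <- K <- Z -> D
  P6: M <- K -> D
  P7: M <- K -> R <- Z -> D
That exhausts the simple backdoor paths. Count: 7.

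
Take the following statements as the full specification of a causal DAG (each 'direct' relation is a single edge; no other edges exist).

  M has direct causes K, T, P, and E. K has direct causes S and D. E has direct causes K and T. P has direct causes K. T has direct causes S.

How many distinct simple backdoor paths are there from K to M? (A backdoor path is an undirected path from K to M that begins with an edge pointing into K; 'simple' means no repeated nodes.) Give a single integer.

A backdoor path from K to M is any simple undirected path whose first edge points into K (i.e. leaves K via a parent).
Parents of K: {D, S}.
Enumerating:
  P1: K <- S -> T -> E -> M
  P2: K <- S -> T -> M
That exhausts the simple backdoor paths. Count: 2.

2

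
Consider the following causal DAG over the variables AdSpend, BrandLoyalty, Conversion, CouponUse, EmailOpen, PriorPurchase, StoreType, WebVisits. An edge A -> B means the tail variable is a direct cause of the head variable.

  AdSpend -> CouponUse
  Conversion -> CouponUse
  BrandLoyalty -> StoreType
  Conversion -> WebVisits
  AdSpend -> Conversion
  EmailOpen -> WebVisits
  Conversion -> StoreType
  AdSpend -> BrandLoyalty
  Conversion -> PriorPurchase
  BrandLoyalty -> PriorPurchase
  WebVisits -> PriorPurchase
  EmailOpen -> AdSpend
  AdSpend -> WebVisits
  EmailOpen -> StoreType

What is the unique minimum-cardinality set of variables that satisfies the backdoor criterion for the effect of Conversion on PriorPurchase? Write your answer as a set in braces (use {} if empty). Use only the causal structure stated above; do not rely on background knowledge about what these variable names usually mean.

{AdSpend}

Variables eligible for adjustment (non-descendants of Conversion, excluding Conversion and PriorPurchase): {AdSpend, BrandLoyalty, EmailOpen}.
Backdoor paths from Conversion to PriorPurchase:
  P1: Conversion <- AdSpend <- EmailOpen -> WebVisits -> PriorPurchase
  P2: Conversion <- AdSpend <- EmailOpen -> StoreType <- BrandLoyalty -> PriorPurchase
  P3: Conversion <- AdSpend -> BrandLoyalty -> StoreType <- EmailOpen -> WebVisits -> PriorPurchase
  P4: Conversion <- AdSpend -> BrandLoyalty -> PriorPurchase
  P5: Conversion <- AdSpend -> WebVisits <- EmailOpen -> StoreType <- BrandLoyalty -> PriorPurchase
  P6: Conversion <- AdSpend -> WebVisits -> PriorPurchase
The empty set is not sufficient: P1 (Conversion <- AdSpend <- EmailOpen -> WebVisits -> PriorPurchase) has no collider blocking it and no conditioned non-collider, so it is open.
Try {AdSpend}:
  P1: blocked at chain node AdSpend ∈ conditioning set.
  P2: blocked at chain node AdSpend ∈ conditioning set.
  P3: blocked at fork node AdSpend ∈ conditioning set.
  P4: blocked at fork node AdSpend ∈ conditioning set.
  P5: blocked at fork node AdSpend ∈ conditioning set.
  P6: blocked at fork node AdSpend ∈ conditioning set.
{AdSpend} contains no descendant of Conversion and blocks every backdoor path.
No other singleton works — e.g. {EmailOpen} leaves P4 open — so {AdSpend} is the unique smallest valid adjustment set.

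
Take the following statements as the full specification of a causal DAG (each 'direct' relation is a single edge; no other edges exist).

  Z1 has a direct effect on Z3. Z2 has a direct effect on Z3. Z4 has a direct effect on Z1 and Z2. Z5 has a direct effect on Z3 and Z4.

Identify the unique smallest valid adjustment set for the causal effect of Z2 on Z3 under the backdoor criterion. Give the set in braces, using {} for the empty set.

Variables eligible for adjustment (non-descendants of Z2, excluding Z2 and Z3): {Z1, Z4, Z5}.
Backdoor paths from Z2 to Z3:
  P1: Z2 <- Z4 <- Z5 -> Z3
  P2: Z2 <- Z4 -> Z1 -> Z3
The empty set is not sufficient: P1 (Z2 <- Z4 <- Z5 -> Z3) has no collider blocking it and no conditioned non-collider, so it is open.
Try {Z4}:
  P1: blocked at chain node Z4 ∈ conditioning set.
  P2: blocked at fork node Z4 ∈ conditioning set.
{Z4} contains no descendant of Z2 and blocks every backdoor path.
No other singleton works — e.g. {Z5} leaves P2 open — so {Z4} is the unique smallest valid adjustment set.

{Z4}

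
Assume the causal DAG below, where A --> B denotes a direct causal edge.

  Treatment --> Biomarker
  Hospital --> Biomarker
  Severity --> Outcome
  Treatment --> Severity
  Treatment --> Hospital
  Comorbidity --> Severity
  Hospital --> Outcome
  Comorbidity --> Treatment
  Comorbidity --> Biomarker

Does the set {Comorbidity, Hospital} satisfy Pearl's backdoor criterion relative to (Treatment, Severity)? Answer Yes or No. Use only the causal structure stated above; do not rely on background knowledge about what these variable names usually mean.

Backdoor paths from Treatment to Severity (paths whose first edge points into Treatment):
  P1: Treatment <- Comorbidity -> Severity
  P2: Treatment <- Comorbidity -> Biomarker <- Hospital -> Outcome <- Severity
Condition 1 (no descendant of Treatment in the set): FAILS — Hospital is a descendant of Treatment.
Condition 2 (every backdoor path blocked by {Comorbidity, Hospital}):
  P1: blocked at fork node Comorbidity ∈ conditioning set.
  P2: blocked at fork node Comorbidity ∈ conditioning set.
{Comorbidity, Hospital} does not satisfy the backdoor criterion.

No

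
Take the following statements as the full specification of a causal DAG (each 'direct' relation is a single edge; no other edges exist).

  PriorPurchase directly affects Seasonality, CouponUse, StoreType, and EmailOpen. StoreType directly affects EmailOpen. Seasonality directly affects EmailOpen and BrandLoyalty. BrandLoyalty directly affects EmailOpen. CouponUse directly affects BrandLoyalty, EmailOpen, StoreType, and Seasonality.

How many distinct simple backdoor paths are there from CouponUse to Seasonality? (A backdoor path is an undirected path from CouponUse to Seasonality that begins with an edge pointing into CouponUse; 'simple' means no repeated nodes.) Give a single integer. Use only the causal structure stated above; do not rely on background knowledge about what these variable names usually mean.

A backdoor path from CouponUse to Seasonality is any simple undirected path whose first edge points into CouponUse (i.e. leaves CouponUse via a parent).
Parents of CouponUse: {PriorPurchase}.
Enumerating:
  P1: CouponUse <- PriorPurchase -> StoreType -> EmailOpen <- Seasonality
  P2: CouponUse <- PriorPurchase -> StoreType -> EmailOpen <- BrandLoyalty <- Seasonality
  P3: CouponUse <- PriorPurchase -> Seasonality
  P4: CouponUse <- PriorPurchase -> EmailOpen <- Seasonality
  P5: CouponUse <- PriorPurchase -> EmailOpen <- BrandLoyalty <- Seasonality
That exhausts the simple backdoor paths. Count: 5.

5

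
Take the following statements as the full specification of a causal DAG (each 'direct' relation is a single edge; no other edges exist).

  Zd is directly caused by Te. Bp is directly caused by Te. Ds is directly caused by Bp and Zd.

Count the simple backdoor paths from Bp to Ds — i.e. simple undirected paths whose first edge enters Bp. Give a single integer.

A backdoor path from Bp to Ds is any simple undirected path whose first edge points into Bp (i.e. leaves Bp via a parent).
Parents of Bp: {Te}.
Enumerating:
  P1: Bp <- Te -> Zd -> Ds
That exhausts the simple backdoor paths. Count: 1.

1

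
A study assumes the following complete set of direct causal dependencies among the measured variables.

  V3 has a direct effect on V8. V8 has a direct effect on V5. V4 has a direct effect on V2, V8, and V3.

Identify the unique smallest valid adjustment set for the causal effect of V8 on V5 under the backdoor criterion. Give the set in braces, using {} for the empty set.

Variables eligible for adjustment (non-descendants of V8, excluding V8 and V5): {V2, V3, V4}.
Backdoor paths from V8 to V5:
  (none)
With no backdoor paths the empty set already satisfies the criterion, and it is trivially minimal.

{}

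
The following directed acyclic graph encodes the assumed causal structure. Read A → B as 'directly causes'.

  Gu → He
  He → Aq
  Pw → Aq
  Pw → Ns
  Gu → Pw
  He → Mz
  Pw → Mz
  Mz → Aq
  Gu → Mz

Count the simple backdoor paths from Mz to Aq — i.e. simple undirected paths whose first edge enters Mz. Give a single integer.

A backdoor path from Mz to Aq is any simple undirected path whose first edge points into Mz (i.e. leaves Mz via a parent).
Parents of Mz: {Gu, He, Pw}.
Enumerating:
  P1: Mz <- Gu -> Pw -> Aq
  P2: Mz <- Gu -> He -> Aq
  P3: Mz <- Pw <- Gu -> He -> Aq
  P4: Mz <- Pw -> Aq
  P5: Mz <- He <- Gu -> Pw -> Aq
  P6: Mz <- He -> Aq
That exhausts the simple backdoor paths. Count: 6.

6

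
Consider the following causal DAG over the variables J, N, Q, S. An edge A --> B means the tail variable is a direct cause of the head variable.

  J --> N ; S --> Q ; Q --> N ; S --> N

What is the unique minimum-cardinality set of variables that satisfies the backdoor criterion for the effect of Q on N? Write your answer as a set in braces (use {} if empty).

{S}

Variables eligible for adjustment (non-descendants of Q, excluding Q and N): {J, S}.
Backdoor paths from Q to N:
  P1: Q <- S -> N
The empty set is not sufficient: P1 (Q <- S -> N) has no collider blocking it and no conditioned non-collider, so it is open.
Try {S}:
  P1: blocked at fork node S ∈ conditioning set.
{S} contains no descendant of Q and blocks every backdoor path.
No other singleton works — e.g. {J} leaves P1 open — so {S} is the unique smallest valid adjustment set.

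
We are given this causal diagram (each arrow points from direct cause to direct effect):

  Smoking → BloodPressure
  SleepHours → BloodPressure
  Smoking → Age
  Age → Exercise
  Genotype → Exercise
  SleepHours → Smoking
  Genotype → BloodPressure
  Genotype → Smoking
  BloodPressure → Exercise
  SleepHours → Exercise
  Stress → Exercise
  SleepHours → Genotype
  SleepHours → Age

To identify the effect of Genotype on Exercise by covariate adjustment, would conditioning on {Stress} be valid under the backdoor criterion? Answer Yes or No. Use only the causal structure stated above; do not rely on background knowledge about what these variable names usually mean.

No

Backdoor paths from Genotype to Exercise (paths whose first edge points into Genotype):
  P1: Genotype <- SleepHours -> Smoking -> Age -> Exercise
  P2: Genotype <- SleepHours -> Smoking -> BloodPressure -> Exercise
  P3: Genotype <- SleepHours -> Age <- Smoking -> BloodPressure -> Exercise
  P4: Genotype <- SleepHours -> Age -> Exercise
  P5: Genotype <- SleepHours -> BloodPressure <- Smoking -> Age -> Exercise
  P6: Genotype <- SleepHours -> BloodPressure -> Exercise
  P7: Genotype <- SleepHours -> Exercise
Condition 1 (no descendant of Genotype in the set): holds — descendants of Genotype are {Age, BloodPressure, Exercise, Smoking}; none are in {Stress}.
Condition 2 (every backdoor path blocked by {Stress}):
  P1: open — no interior node is in the conditioning set.
  P2: open — no interior node is in the conditioning set.
  P3: blocked at collider Age (neither it nor any descendant is in the conditioning set).
  P4: open — no interior node is in the conditioning set.
  P5: blocked at collider BloodPressure (neither it nor any descendant is in the conditioning set).
  P6: open — no interior node is in the conditioning set.
  P7: open — no interior node is in the conditioning set.
{Stress} does not satisfy the backdoor criterion.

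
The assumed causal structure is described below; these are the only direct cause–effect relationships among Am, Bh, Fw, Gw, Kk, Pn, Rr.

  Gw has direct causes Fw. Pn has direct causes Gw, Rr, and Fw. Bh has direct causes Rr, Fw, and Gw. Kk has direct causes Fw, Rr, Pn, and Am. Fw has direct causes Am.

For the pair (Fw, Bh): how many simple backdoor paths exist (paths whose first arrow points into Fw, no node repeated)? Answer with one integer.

4

A backdoor path from Fw to Bh is any simple undirected path whose first edge points into Fw (i.e. leaves Fw via a parent).
Parents of Fw: {Am}.
Enumerating:
  P1: Fw <- Am -> Kk <- Rr -> Bh
  P2: Fw <- Am -> Kk <- Rr -> Pn <- Gw -> Bh
  P3: Fw <- Am -> Kk <- Pn <- Gw -> Bh
  P4: Fw <- Am -> Kk <- Pn <- Rr -> Bh
That exhausts the simple backdoor paths. Count: 4.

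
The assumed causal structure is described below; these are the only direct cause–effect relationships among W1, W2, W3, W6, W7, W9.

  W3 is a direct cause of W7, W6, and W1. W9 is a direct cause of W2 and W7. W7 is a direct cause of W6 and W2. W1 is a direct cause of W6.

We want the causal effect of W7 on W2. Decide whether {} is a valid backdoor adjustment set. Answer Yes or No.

No

Backdoor paths from W7 to W2 (paths whose first edge points into W7):
  P1: W7 <- W9 -> W2
Condition 1 (no descendant of W7 in the set): holds — descendants of W7 are {W2, W6}; none are in {}.
Condition 2 (every backdoor path blocked by {}):
  P1: open — no interior node is in the conditioning set.
{} does not satisfy the backdoor criterion.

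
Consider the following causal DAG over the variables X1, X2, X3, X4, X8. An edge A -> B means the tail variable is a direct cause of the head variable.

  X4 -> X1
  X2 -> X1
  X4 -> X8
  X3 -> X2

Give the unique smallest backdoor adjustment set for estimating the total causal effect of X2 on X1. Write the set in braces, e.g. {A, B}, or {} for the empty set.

Variables eligible for adjustment (non-descendants of X2, excluding X2 and X1): {X3, X4, X8}.
Backdoor paths from X2 to X1:
  (none)
With no backdoor paths the empty set already satisfies the criterion, and it is trivially minimal.

{}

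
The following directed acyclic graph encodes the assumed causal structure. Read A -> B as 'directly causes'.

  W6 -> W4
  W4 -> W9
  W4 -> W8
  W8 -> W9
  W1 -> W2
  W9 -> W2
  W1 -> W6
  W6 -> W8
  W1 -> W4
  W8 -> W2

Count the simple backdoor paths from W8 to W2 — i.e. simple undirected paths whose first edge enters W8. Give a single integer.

7

A backdoor path from W8 to W2 is any simple undirected path whose first edge points into W8 (i.e. leaves W8 via a parent).
Parents of W8: {W4, W6}.
Enumerating:
  P1: W8 <- W6 <- W1 -> W4 -> W9 -> W2
  P2: W8 <- W6 <- W1 -> W2
  P3: W8 <- W6 -> W4 <- W1 -> W2
  P4: W8 <- W6 -> W4 -> W9 -> W2
  P5: W8 <- W4 <- W1 -> W2
  P6: W8 <- W4 <- W6 <- W1 -> W2
  P7: W8 <- W4 -> W9 -> W2
That exhausts the simple backdoor paths. Count: 7.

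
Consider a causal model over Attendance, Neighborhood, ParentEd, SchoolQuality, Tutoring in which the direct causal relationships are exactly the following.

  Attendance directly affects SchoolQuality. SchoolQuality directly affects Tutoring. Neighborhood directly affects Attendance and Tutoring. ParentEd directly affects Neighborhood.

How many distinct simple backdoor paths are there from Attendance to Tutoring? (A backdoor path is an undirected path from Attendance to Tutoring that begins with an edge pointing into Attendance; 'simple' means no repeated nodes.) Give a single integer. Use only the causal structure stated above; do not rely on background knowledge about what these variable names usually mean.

1

A backdoor path from Attendance to Tutoring is any simple undirected path whose first edge points into Attendance (i.e. leaves Attendance via a parent).
Parents of Attendance: {Neighborhood}.
Enumerating:
  P1: Attendance <- Neighborhood -> Tutoring
That exhausts the simple backdoor paths. Count: 1.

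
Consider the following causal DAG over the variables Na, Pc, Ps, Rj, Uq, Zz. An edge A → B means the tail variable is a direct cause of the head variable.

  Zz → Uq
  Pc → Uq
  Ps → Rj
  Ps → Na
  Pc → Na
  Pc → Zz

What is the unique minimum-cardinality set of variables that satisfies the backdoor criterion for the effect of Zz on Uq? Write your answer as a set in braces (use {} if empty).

Variables eligible for adjustment (non-descendants of Zz, excluding Zz and Uq): {Na, Pc, Ps, Rj}.
Backdoor paths from Zz to Uq:
  P1: Zz <- Pc -> Uq
The empty set is not sufficient: P1 (Zz <- Pc -> Uq) has no collider blocking it and no conditioned non-collider, so it is open.
Try {Pc}:
  P1: blocked at fork node Pc ∈ conditioning set.
{Pc} contains no descendant of Zz and blocks every backdoor path.
No other singleton works — e.g. {Ps} leaves P1 open — so {Pc} is the unique smallest valid adjustment set.

{Pc}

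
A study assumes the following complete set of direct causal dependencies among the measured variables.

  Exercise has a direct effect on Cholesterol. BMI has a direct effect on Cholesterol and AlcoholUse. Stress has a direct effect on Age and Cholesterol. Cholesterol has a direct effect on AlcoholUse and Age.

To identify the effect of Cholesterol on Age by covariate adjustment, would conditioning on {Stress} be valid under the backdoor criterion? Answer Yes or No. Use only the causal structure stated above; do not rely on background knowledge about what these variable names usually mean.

Backdoor paths from Cholesterol to Age (paths whose first edge points into Cholesterol):
  P1: Cholesterol <- Stress -> Age
Condition 1 (no descendant of Cholesterol in the set): holds — descendants of Cholesterol are {Age, AlcoholUse}; none are in {Stress}.
Condition 2 (every backdoor path blocked by {Stress}):
  P1: blocked at fork node Stress ∈ conditioning set.
{Stress} satisfies the backdoor criterion.

Yes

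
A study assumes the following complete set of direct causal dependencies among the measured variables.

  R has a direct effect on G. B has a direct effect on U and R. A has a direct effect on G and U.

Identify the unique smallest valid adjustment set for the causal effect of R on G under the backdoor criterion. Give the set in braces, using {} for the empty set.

Variables eligible for adjustment (non-descendants of R, excluding R and G): {A, B, U}.
Backdoor paths from R to G:
  P1: R <- B -> U <- A -> G
Each backdoor path contains an unconditioned collider, so every path is already blocked with the empty conditioning set:
  P1: blocked at collider U (neither it nor any descendant is in the conditioning set).
The empty set is therefore the unique smallest valid set.

{}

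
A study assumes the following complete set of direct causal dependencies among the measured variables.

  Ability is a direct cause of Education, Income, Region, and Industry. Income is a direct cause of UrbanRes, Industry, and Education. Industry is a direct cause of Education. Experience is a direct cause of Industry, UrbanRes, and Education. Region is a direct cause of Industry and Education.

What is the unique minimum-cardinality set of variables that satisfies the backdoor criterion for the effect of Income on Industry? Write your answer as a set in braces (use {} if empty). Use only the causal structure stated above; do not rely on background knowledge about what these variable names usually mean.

Variables eligible for adjustment (non-descendants of Income, excluding Income and Industry): {Ability, Experience, Region}.
Backdoor paths from Income to Industry:
  P1: Income <- Ability -> Region -> Industry
  P2: Income <- Ability -> Region -> Education <- Experience -> Industry
  P3: Income <- Ability -> Region -> Education <- Industry
  P4: Income <- Ability -> Industry
  P5: Income <- Ability -> Education <- Region -> Industry
  P6: Income <- Ability -> Education <- Experience -> Industry
  P7: Income <- Ability -> Education <- Industry
The empty set is not sufficient: P1 (Income <- Ability -> Region -> Industry) has no collider blocking it and no conditioned non-collider, so it is open.
Try {Ability}:
  P1: blocked at fork node Ability ∈ conditioning set.
  P2: blocked at fork node Ability ∈ conditioning set.
  P3: blocked at fork node Ability ∈ conditioning set.
  P4: blocked at fork node Ability ∈ conditioning set.
  P5: blocked at fork node Ability ∈ conditioning set.
  P6: blocked at fork node Ability ∈ conditioning set.
  P7: blocked at fork node Ability ∈ conditioning set.
{Ability} contains no descendant of Income and blocks every backdoor path.
No other singleton works — e.g. {Region} leaves P4 open — so {Ability} is the unique smallest valid adjustment set.

{Ability}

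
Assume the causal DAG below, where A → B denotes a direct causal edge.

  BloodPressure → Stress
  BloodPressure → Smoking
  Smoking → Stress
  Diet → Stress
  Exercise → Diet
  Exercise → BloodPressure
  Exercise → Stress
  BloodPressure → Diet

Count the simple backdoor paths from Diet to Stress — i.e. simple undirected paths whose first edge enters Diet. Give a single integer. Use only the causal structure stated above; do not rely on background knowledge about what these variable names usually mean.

6

A backdoor path from Diet to Stress is any simple undirected path whose first edge points into Diet (i.e. leaves Diet via a parent).
Parents of Diet: {BloodPressure, Exercise}.
Enumerating:
  P1: Diet <- Exercise -> BloodPressure -> Smoking -> Stress
  P2: Diet <- Exercise -> BloodPressure -> Stress
  P3: Diet <- Exercise -> Stress
  P4: Diet <- BloodPressure <- Exercise -> Stress
  P5: Diet <- BloodPressure -> Smoking -> Stress
  P6: Diet <- BloodPressure -> Stress
That exhausts the simple backdoor paths. Count: 6.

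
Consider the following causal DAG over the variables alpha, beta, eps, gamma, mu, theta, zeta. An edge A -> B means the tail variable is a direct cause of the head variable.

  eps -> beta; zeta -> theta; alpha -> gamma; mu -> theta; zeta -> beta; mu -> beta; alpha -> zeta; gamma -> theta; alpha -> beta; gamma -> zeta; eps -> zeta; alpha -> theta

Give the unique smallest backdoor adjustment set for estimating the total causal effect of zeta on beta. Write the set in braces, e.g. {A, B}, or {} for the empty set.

{alpha, eps}

Variables eligible for adjustment (non-descendants of zeta, excluding zeta and beta): {alpha, eps, gamma, mu}.
Backdoor paths from zeta to beta:
  P1: zeta <- alpha -> gamma -> theta <- mu -> beta
  P2: zeta <- alpha -> beta
  P3: zeta <- alpha -> theta <- mu -> beta
  P4: zeta <- gamma <- alpha -> beta
  P5: zeta <- gamma <- alpha -> theta <- mu -> beta
  P6: zeta <- gamma -> theta <- alpha -> beta
  P7: zeta <- gamma -> theta <- mu -> beta
  P8: zeta <- eps -> beta
The empty set is not sufficient: P2 (zeta <- alpha -> beta) has no collider blocking it and no conditioned non-collider, so it is open.
Try {alpha, eps}:
  P1: blocked at fork node alpha ∈ conditioning set.
  P2: blocked at fork node alpha ∈ conditioning set.
  P3: blocked at fork node alpha ∈ conditioning set.
  P4: blocked at fork node alpha ∈ conditioning set.
  P5: blocked at fork node alpha ∈ conditioning set.
  P6: blocked at collider theta (neither it nor any descendant is in the conditioning set).
  P7: blocked at collider theta (neither it nor any descendant is in the conditioning set).
  P8: blocked at fork node eps ∈ conditioning set.
{alpha, eps} contains no descendant of zeta and blocks every backdoor path.
Every element of {alpha, eps} is needed (dropping alpha leaves P2 open; dropping eps leaves P8 open), so no proper subset is valid.
Among all size-2 subsets of the eligible variables, only {alpha, eps} blocks every backdoor path, so it is the unique smallest valid adjustment set.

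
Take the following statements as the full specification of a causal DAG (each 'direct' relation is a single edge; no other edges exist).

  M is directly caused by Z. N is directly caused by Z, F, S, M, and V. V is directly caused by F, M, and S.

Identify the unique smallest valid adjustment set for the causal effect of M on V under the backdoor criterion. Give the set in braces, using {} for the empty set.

{}

Variables eligible for adjustment (non-descendants of M, excluding M and V): {F, S, Z}.
Backdoor paths from M to V:
  P1: M <- Z -> N <- F -> V
  P2: M <- Z -> N <- S -> V
  P3: M <- Z -> N <- V
Each backdoor path contains an unconditioned collider, so every path is already blocked with the empty conditioning set:
  P1: blocked at collider N (neither it nor any descendant is in the conditioning set).
  P2: blocked at collider N (neither it nor any descendant is in the conditioning set).
  P3: blocked at collider N (neither it nor any descendant is in the conditioning set).
The empty set is therefore the unique smallest valid set.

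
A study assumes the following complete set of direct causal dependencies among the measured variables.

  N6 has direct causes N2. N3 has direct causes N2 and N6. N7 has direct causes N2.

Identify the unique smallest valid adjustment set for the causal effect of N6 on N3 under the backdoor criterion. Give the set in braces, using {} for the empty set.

Variables eligible for adjustment (non-descendants of N6, excluding N6 and N3): {N2, N7}.
Backdoor paths from N6 to N3:
  P1: N6 <- N2 -> N3
The empty set is not sufficient: P1 (N6 <- N2 -> N3) has no collider blocking it and no conditioned non-collider, so it is open.
Try {N2}:
  P1: blocked at fork node N2 ∈ conditioning set.
{N2} contains no descendant of N6 and blocks every backdoor path.
No other singleton works — e.g. {N7} leaves P1 open — so {N2} is the unique smallest valid adjustment set.

{N2}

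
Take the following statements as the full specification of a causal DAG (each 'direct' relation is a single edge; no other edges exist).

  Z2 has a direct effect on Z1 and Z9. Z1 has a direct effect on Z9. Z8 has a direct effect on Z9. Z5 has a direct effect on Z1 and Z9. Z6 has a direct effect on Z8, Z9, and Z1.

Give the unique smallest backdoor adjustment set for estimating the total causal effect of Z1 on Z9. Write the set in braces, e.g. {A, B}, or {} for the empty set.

Variables eligible for adjustment (non-descendants of Z1, excluding Z1 and Z9): {Z2, Z5, Z6, Z8}.
Backdoor paths from Z1 to Z9:
  P1: Z1 <- Z6 -> Z8 -> Z9
  P2: Z1 <- Z6 -> Z9
  P3: Z1 <- Z2 -> Z9
  P4: Z1 <- Z5 -> Z9
The empty set is not sufficient: P1 (Z1 <- Z6 -> Z8 -> Z9) has no collider blocking it and no conditioned non-collider, so it is open.
Try {Z2, Z5, Z6}:
  P1: blocked at fork node Z6 ∈ conditioning set.
  P2: blocked at fork node Z6 ∈ conditioning set.
  P3: blocked at fork node Z2 ∈ conditioning set.
  P4: blocked at fork node Z5 ∈ conditioning set.
{Z2, Z5, Z6} contains no descendant of Z1 and blocks every backdoor path.
Every element of {Z2, Z5, Z6} is needed (dropping Z2 leaves P3 open; dropping Z5 leaves P4 open; dropping Z6 leaves P1 open), so no proper subset is valid.
Among all size-3 subsets of the eligible variables, only {Z2, Z5, Z6} blocks every backdoor path, so it is the unique smallest valid adjustment set.

{Z2, Z5, Z6}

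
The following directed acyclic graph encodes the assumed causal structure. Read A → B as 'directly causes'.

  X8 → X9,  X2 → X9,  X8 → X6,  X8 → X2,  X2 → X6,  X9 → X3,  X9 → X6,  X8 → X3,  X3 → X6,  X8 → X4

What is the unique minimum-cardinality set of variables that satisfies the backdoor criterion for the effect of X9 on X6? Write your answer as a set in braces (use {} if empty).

Variables eligible for adjustment (non-descendants of X9, excluding X9 and X6): {X2, X4, X8}.
Backdoor paths from X9 to X6:
  P1: X9 <- X8 -> X2 -> X6
  P2: X9 <- X8 -> X3 -> X6
  P3: X9 <- X8 -> X6
  P4: X9 <- X2 <- X8 -> X3 -> X6
  P5: X9 <- X2 <- X8 -> X6
  P6: X9 <- X2 -> X6
The empty set is not sufficient: P1 (X9 <- X8 -> X2 -> X6) has no collider blocking it and no conditioned non-collider, so it is open.
Try {X2, X8}:
  P1: blocked at fork node X8 ∈ conditioning set.
  P2: blocked at fork node X8 ∈ conditioning set.
  P3: blocked at fork node X8 ∈ conditioning set.
  P4: blocked at chain node X2 ∈ conditioning set.
  P5: blocked at chain node X2 ∈ conditioning set.
  P6: blocked at fork node X2 ∈ conditioning set.
{X2, X8} contains no descendant of X9 and blocks every backdoor path.
Every element of {X2, X8} is needed (dropping X2 leaves P6 open; dropping X8 leaves P2 open), so no proper subset is valid.
Among all size-2 subsets of the eligible variables, only {X2, X8} blocks every backdoor path, so it is the unique smallest valid adjustment set.

{X2, X8}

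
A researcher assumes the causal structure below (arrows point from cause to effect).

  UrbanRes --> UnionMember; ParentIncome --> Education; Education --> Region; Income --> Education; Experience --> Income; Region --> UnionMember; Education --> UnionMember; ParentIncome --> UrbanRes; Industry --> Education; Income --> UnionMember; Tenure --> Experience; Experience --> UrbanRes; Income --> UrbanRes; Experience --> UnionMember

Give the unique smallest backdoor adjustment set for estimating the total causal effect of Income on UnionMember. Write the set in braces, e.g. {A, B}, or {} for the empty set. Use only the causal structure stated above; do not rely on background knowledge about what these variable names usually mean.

{Experience}

Variables eligible for adjustment (non-descendants of Income, excluding Income and UnionMember): {Experience, Industry, ParentIncome, Tenure}.
Backdoor paths from Income to UnionMember:
  P1: Income <- Experience -> UrbanRes <- ParentIncome -> Education -> Region -> UnionMember
  P2: Income <- Experience -> UrbanRes <- ParentIncome -> Education -> UnionMember
  P3: Income <- Experience -> UrbanRes -> UnionMember
  P4: Income <- Experience -> UnionMember
The empty set is not sufficient: P3 (Income <- Experience -> UrbanRes -> UnionMember) has no collider blocking it and no conditioned non-collider, so it is open.
Try {Experience}:
  P1: blocked at fork node Experience ∈ conditioning set.
  P2: blocked at fork node Experience ∈ conditioning set.
  P3: blocked at fork node Experience ∈ conditioning set.
  P4: blocked at fork node Experience ∈ conditioning set.
{Experience} contains no descendant of Income and blocks every backdoor path.
No other singleton works — e.g. {Tenure} leaves P3 open — so {Experience} is the unique smallest valid adjustment set.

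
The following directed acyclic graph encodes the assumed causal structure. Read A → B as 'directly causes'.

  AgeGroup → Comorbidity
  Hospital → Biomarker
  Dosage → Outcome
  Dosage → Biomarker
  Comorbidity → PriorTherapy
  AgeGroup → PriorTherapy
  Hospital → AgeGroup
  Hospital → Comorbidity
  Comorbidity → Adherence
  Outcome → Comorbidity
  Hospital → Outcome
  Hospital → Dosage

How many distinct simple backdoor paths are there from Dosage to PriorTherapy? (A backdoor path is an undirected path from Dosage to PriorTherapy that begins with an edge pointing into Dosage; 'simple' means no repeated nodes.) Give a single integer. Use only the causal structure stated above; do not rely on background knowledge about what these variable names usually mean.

6

A backdoor path from Dosage to PriorTherapy is any simple undirected path whose first edge points into Dosage (i.e. leaves Dosage via a parent).
Parents of Dosage: {Hospital}.
Enumerating:
  P1: Dosage <- Hospital -> AgeGroup -> Comorbidity -> PriorTherapy
  P2: Dosage <- Hospital -> AgeGroup -> PriorTherapy
  P3: Dosage <- Hospital -> Outcome -> Comorbidity <- AgeGroup -> PriorTherapy
  P4: Dosage <- Hospital -> Outcome -> Comorbidity -> PriorTherapy
  P5: Dosage <- Hospital -> Comorbidity <- AgeGroup -> PriorTherapy
  P6: Dosage <- Hospital -> Comorbidity -> PriorTherapy
That exhausts the simple backdoor paths. Count: 6.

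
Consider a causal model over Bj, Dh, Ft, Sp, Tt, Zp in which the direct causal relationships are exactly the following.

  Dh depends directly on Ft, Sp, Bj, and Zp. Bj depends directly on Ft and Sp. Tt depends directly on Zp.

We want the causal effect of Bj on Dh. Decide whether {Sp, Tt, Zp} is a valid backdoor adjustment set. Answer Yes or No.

Backdoor paths from Bj to Dh (paths whose first edge points into Bj):
  P1: Bj <- Sp -> Dh
  P2: Bj <- Ft -> Dh
Condition 1 (no descendant of Bj in the set): holds — descendants of Bj are {Dh}; none are in {Sp, Tt, Zp}.
Condition 2 (every backdoor path blocked by {Sp, Tt, Zp}):
  P1: blocked at fork node Sp ∈ conditioning set.
  P2: open — no interior node is in the conditioning set.
{Sp, Tt, Zp} does not satisfy the backdoor criterion.

No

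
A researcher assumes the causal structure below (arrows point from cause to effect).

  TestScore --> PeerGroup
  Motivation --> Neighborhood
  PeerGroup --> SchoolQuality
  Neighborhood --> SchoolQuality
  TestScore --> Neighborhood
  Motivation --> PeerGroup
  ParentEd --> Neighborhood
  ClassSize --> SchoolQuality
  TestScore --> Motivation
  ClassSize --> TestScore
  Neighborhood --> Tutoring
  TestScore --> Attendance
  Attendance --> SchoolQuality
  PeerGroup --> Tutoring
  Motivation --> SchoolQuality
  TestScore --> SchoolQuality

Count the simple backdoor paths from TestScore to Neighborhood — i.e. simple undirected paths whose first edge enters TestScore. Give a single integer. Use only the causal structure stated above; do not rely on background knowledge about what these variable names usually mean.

A backdoor path from TestScore to Neighborhood is any simple undirected path whose first edge points into TestScore (i.e. leaves TestScore via a parent).
Parents of TestScore: {ClassSize}.
Enumerating:
  P1: TestScore <- ClassSize -> SchoolQuality <- Motivation -> PeerGroup -> Tutoring <- Neighborhood
  P2: TestScore <- ClassSize -> SchoolQuality <- Motivation -> Neighborhood
  P3: TestScore <- ClassSize -> SchoolQuality <- PeerGroup <- Motivation -> Neighborhood
  P4: TestScore <- ClassSize -> SchoolQuality <- PeerGroup -> Tutoring <- Neighborhood
  P5: TestScore <- ClassSize -> SchoolQuality <- Neighborhood
That exhausts the simple backdoor paths. Count: 5.

5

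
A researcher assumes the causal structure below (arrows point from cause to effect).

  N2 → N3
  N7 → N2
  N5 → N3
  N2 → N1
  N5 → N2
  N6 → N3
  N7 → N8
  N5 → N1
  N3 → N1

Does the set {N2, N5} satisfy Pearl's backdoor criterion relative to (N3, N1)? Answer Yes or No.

Backdoor paths from N3 to N1 (paths whose first edge points into N3):
  P1: N3 <- N5 -> N2 -> N1
  P2: N3 <- N5 -> N1
  P3: N3 <- N2 <- N5 -> N1
  P4: N3 <- N2 -> N1
Condition 1 (no descendant of N3 in the set): holds — descendants of N3 are {N1}; none are in {N2, N5}.
Condition 2 (every backdoor path blocked by {N2, N5}):
  P1: blocked at fork node N5 ∈ conditioning set.
  P2: blocked at fork node N5 ∈ conditioning set.
  P3: blocked at chain node N2 ∈ conditioning set.
  P4: blocked at fork node N2 ∈ conditioning set.
{N2, N5} satisfies the backdoor criterion.

Yes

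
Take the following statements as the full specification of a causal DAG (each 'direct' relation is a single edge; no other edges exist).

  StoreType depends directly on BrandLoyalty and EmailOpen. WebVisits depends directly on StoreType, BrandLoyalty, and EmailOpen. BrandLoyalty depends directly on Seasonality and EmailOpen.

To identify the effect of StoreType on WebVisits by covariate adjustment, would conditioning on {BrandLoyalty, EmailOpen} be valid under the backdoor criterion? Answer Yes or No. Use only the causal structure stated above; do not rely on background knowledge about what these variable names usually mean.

Yes

Backdoor paths from StoreType to WebVisits (paths whose first edge points into StoreType):
  P1: StoreType <- EmailOpen -> BrandLoyalty -> WebVisits
  P2: StoreType <- EmailOpen -> WebVisits
  P3: StoreType <- BrandLoyalty <- EmailOpen -> WebVisits
  P4: StoreType <- BrandLoyalty -> WebVisits
Condition 1 (no descendant of StoreType in the set): holds — descendants of StoreType are {WebVisits}; none are in {BrandLoyalty, EmailOpen}.
Condition 2 (every backdoor path blocked by {BrandLoyalty, EmailOpen}):
  P1: blocked at fork node EmailOpen ∈ conditioning set.
  P2: blocked at fork node EmailOpen ∈ conditioning set.
  P3: blocked at chain node BrandLoyalty ∈ conditioning set.
  P4: blocked at fork node BrandLoyalty ∈ conditioning set.
{BrandLoyalty, EmailOpen} satisfies the backdoor criterion.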